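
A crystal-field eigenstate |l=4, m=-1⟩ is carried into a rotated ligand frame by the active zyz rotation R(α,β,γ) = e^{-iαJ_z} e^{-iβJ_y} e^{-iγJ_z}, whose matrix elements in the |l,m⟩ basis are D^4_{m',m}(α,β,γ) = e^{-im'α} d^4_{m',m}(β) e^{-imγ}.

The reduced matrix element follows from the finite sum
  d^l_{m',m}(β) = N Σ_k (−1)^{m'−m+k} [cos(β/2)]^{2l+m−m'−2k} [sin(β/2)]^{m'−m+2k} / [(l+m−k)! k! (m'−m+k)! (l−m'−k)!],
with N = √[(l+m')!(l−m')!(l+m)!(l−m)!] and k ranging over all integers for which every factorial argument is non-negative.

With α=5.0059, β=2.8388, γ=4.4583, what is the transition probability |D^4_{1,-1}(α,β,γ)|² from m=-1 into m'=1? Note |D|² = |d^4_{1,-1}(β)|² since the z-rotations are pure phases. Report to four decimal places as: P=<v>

P=0.3701

First d^4_{1,-1}(β=2.8388), then the phase factors e^{-i(1)α} and e^{-i(-1)γ}:
Half-angle: c=0.150819, s=0.988561. N=√(120·6·6·120)=720.000000
The bounds max(0,m−m')=0 and min(l+m,l−m')=3 give 4 terms
  k=0: (−1)^2·720.0000/(72)·0.1508^6·0.9886^2 = +0.000115
  k=1: (−1)^3·720.0000/(24)·0.1508^4·0.9886^4 = -0.014824
  k=2: (−1)^4·720.0000/(48)·0.1508^2·0.9886^6 = +0.318437
  k=3: (−1)^5·720.0000/(720)·0.1508^0·0.9886^8 = -0.912073
d^4_{1,-1}(2.8388) = +0.000115 -0.014824 +0.318437 -0.912073 = -0.608344
|D^4_{1,-1}|² = |d^4_{1,-1}(β)|² = (-0.608344)² = 0.370083 (the z-rotation phases have unit modulus)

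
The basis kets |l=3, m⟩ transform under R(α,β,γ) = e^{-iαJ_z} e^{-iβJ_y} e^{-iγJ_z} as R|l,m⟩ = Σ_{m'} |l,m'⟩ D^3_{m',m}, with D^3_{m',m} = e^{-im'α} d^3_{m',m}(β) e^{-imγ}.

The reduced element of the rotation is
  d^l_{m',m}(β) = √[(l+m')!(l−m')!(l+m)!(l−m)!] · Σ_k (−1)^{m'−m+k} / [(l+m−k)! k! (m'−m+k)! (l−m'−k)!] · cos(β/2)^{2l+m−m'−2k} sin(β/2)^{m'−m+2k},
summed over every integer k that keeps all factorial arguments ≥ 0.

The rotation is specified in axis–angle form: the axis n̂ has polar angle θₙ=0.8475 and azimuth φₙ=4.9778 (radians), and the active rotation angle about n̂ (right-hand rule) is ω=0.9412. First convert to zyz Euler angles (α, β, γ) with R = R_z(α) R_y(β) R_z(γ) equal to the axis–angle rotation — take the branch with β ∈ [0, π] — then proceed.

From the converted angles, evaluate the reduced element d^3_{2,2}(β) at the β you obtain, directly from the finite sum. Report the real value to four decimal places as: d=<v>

d=0.2400

Axis–angle → zyz. n̂ = (sinθₙcosφₙ, sinθₙsinφₙ, cosθₙ) = (+0.196632, -0.723380, +0.661859), ω = 0.9412.
R = I cosω + sinω [n̂]ₓ + (1−cosω) n̂n̂ᵀ gives
  R = [+0.604716, -0.593444, -0.531170; +0.476472, +0.803981, -0.355794; +0.638195, -0.037933, +0.768940]
β = atan2(√(R₁₃²+R₂₃²), R₃₃) = 0.693615; α = atan2(R₂₃, R₁₃) mod 2π = 3.731783; γ = atan2(R₃₂, −R₃₁) mod 2π = 3.200961
d^3_{2,2}(β=0.6936) via the finite sum:
c=cos(0.693615/2)=0.940463, s=sin(0.693615/2)=0.339897; N=√[120·1·120·1]=120.000000
k: max(0,(2)−(2))=0 … min(3+(2),3−(2))=1
  k=0: (−1)^0·120.0000/(120)·0.9405^6·0.3399^0 = +0.691909
  k=1: (−1)^1·120.0000/(24)·0.9405^4·0.3399^2 = -0.451889
d^3_{2,2}(0.6936) = +0.691909 -0.451889 = +0.240021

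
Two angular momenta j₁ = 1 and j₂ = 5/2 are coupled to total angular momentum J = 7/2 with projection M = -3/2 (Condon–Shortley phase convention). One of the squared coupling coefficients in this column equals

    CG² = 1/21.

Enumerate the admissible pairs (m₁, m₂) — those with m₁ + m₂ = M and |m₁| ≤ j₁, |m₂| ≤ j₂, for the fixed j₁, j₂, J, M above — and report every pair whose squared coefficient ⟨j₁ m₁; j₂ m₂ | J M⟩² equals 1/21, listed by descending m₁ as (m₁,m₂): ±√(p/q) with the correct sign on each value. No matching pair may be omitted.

Admissible pairs with m₁+m₂ = M = -3/2: (-1,-1/2), (0,-3/2), (1,-5/2)
  (m₁,m₂)=(1,-5/2): CG² = 1/21, CG = +√(1/21)   ← matches the target
  (m₁,m₂)=(0,-3/2): CG² = 10/21, CG = +√(10/21)
  (m₁,m₂)=(-1,-1/2): CG² = 10/21, CG = +√(10/21)
Pairs with CG² = 1/21: (1,-5/2): +√(1/21)

(1,-5/2): +√(1/21)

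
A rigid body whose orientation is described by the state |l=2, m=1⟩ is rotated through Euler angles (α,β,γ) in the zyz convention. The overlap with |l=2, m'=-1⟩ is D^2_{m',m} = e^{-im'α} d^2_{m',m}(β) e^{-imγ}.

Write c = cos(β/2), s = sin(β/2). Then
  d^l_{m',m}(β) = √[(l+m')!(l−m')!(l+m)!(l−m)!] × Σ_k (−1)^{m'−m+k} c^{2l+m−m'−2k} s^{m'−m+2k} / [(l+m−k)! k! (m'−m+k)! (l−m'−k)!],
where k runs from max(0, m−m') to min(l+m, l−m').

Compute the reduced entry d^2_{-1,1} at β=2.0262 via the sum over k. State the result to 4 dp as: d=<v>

d=0.0866

d^2_{-1,1}(β=2.0262) via the finite sum:
c=cos(2.026200/2)=0.529233, s=sin(2.026200/2)=0.848477; N=√[1·6·6·1]=6.000000
Admissible k: 2..3 (factorial args all ≥0)
  k=2: (−1)^0·6.0000/(2)·0.5292^2·0.8485^2 = +0.604916
  k=3: (−1)^1·6.0000/(6)·0.5292^0·0.8485^4 = -0.518274
d^2_{-1,1}(2.0262) = +0.604916 -0.518274 = +0.086642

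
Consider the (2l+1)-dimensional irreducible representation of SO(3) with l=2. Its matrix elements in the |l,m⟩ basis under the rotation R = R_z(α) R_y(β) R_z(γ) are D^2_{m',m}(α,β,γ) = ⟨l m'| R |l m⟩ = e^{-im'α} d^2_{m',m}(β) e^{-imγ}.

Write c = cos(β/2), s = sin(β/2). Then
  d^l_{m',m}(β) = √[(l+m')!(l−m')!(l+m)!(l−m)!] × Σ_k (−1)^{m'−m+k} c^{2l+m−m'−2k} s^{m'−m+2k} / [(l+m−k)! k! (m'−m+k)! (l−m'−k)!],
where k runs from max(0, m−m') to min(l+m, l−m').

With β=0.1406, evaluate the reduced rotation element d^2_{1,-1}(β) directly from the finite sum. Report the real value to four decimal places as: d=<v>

d=0.0147

d^2_{1,-1}(β=0.1406) via the finite sum:
With c≡cos(β/2)=0.997530 and s≡sin(β/2)=0.070242, N=[6·1·1·6]^{1/2}=6.000000
k: max(0,(-1)−(1))=0 … min(2+(-1),2−(1))=1
  k=0: (−1)^2·6.0000/(2)·0.9975^2·0.0702^2 = +0.014729
  k=1: (−1)^3·6.0000/(6)·0.9975^0·0.0702^4 = -0.000024
d^2_{1,-1}(0.1406) = +0.014729 -0.000024 = +0.014704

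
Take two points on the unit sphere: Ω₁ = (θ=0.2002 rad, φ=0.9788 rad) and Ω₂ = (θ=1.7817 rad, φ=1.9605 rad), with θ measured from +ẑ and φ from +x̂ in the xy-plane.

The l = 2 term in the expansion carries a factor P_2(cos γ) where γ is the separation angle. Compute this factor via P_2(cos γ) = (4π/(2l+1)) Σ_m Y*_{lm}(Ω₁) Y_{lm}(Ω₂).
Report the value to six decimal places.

-0.485852

Addition theorem: P_2(cos γ) = (4π/5) Σ_m Y*_{lm}(Ω₁) Y_{lm}(Ω₂), m = −2…2:
  m=-2: (-0.00576 + 0.01415j) × (-0.26273 + 0.25960j) = -0.00216 - 0.00521j  (running Σ = -0.00216 - 0.00521j)
  m=-1: (0.08402 + 0.12494j) × (0.06008 + 0.14629j) = -0.01323 + 0.01980j  (running Σ = -0.01539 + 0.01458j)
  m=0: (0.59336 + 0.00000j) × (-0.27393 + 0.00000j) = -0.16254 + 0.00000j  (running Σ = -0.17793 + 0.01458j)
  m=1: (-0.08402 + 0.12494j) × (-0.06008 + 0.14629j) = -0.01323 - 0.01980j  (running Σ = -0.19116 - 0.00521j)
  m=2: (-0.00576 - 0.01415j) × (-0.26273 - 0.25960j) = -0.00216 + 0.00521j  (running Σ = -0.19331 + 0.00000j)
Total Σ_m = -0.19331 + 0.00000j. Multiply by 2.513274: -0.48585 + 0.00000j. P_2(cos γ) = -0.485852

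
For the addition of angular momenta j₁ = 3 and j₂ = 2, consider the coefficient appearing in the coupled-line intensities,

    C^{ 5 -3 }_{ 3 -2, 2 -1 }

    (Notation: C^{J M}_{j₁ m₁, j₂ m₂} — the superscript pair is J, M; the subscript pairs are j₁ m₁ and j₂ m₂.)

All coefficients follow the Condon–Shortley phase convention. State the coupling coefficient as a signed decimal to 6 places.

j₁+j₂−J=0  J+j₁−j₂=6  J−j₁+j₂=4  j₁+j₂+J+1=11
(j₁±m₁, j₂±m₂, J±M) = (1,5,1,3,2,8)
P² = 276480
sum k=0..0:
  [0] +1/720 = 1/720
S = 1/720
C² = P²·S² = 8/15 ; C = +0.730297

+√(8/15) ≈ +0.730297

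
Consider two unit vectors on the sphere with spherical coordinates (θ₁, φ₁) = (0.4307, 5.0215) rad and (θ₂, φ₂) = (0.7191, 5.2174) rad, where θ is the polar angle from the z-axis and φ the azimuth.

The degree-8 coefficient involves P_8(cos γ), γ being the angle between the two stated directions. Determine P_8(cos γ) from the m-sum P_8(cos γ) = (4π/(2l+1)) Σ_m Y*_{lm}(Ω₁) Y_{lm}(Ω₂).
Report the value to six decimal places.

Term-by-term m-sum for l=8 (normalisation 4π/17 = 0.739198):
  term(m=-8) = 0.00000 - 0.00001j   from Y*(Ω₁)=-0.00037 + 0.00030j, Y(Ω₂)=-0.01138 + 0.01429j
  term(m=-7) = 0.00007 - 0.00034j   from Y*(Ω₁)=-0.00344 - 0.00232j, Y(Ω₂)=0.03200 + 0.07709j
  term(m=-6) = 0.00201 - 0.00483j   from Y*(Ω₁)=0.00636 - 0.02179j, Y(Ω₂)=0.22892 + 0.02564j
  term(m=-5) = 0.02043 - 0.03043j   from Y*(Ω₁)=0.08794 - 0.00222j, Y(Ω₂)=0.24092 - 0.33994j
  term(m=-4) = 0.07865 - 0.07837j   from Y*(Ω₁)=0.08044 + 0.23154j, Y(Ω₂)=-0.19672 - 0.40801j
  term(m=-3) = 0.05718 - 0.03809j   from Y*(Ω₁)=-0.37527 + 0.28143j, Y(Ω₂)=-0.14624 - 0.00816j
  term(m=-2) = -0.14826 + 0.06125j   from Y*(Ω₁)=-0.42398 - 0.30155j, Y(Ω₂)=0.16398 - 0.26110j
  term(m=-1) = -0.02617 + 0.00519j   from Y*(Ω₁)=0.02613 - 0.08182j, Y(Ω₂)=-0.15027 - 0.27182j
  term(m=+0) = -0.10335 + 0.00000j   from Y*(Ω₁)=-0.46894 + 0.00000j, Y(Ω₂)=0.22039 + 0.00000j
  term(m=+1) = -0.02617 - 0.00519j   from Y*(Ω₁)=-0.02613 - 0.08182j, Y(Ω₂)=0.15027 - 0.27182j
  term(m=+2) = -0.14826 - 0.06125j   from Y*(Ω₁)=-0.42398 + 0.30155j, Y(Ω₂)=0.16398 + 0.26110j
  term(m=+3) = 0.05718 + 0.03809j   from Y*(Ω₁)=0.37527 + 0.28143j, Y(Ω₂)=0.14624 - 0.00816j
  term(m=+4) = 0.07865 + 0.07837j   from Y*(Ω₁)=0.08044 - 0.23154j, Y(Ω₂)=-0.19672 + 0.40801j
  term(m=+5) = 0.02043 + 0.03043j   from Y*(Ω₁)=-0.08794 - 0.00222j, Y(Ω₂)=-0.24092 - 0.33994j
  term(m=+6) = 0.00201 + 0.00483j   from Y*(Ω₁)=0.00636 + 0.02179j, Y(Ω₂)=0.22892 - 0.02564j
  term(m=+7) = 0.00007 + 0.00034j   from Y*(Ω₁)=0.00344 - 0.00232j, Y(Ω₂)=-0.03200 + 0.07709j
  term(m=+8) = 0.00000 + 0.00001j   from Y*(Ω₁)=-0.00037 - 0.00030j, Y(Ω₂)=-0.01138 - 0.01429j
Accumulated sum -0.13552 - 0.00000j; after 4π/(2l+1) scaling, -0.10017 - 0.00000j ⇒ P_8 = -0.100175

-0.100175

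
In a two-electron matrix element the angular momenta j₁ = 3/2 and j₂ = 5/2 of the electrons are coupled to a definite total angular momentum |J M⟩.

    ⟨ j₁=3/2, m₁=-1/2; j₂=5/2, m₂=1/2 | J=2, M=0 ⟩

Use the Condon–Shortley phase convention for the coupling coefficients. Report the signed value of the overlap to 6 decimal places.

−√(1/14) ≈ -0.267261

triangle: 2!×1!×3!/7! = 12/5040
(j±m)!: 1!×2!×3!×2!×2!×2! = 96
prefactor² = (2J+1)×Δ×N² = 8/7
  k=1: −1/(1!×1!×1!×2!×0!×1!) = -1/2
  k=2: +1/(2!×0!×0!×1!×1!×2!) = 1/4
Σ = -1/4  ⇒  CG² = 8/7×(-1/4)² = 1/14
CG = −√(1/14) = -0.267261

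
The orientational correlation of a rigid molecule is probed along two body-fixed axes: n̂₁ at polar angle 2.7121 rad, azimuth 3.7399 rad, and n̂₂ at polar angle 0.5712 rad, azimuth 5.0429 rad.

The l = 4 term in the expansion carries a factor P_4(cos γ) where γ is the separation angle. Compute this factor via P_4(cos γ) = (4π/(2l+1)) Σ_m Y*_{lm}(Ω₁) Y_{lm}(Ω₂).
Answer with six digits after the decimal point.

-0.407836

Summing Y*_{l m}(θ₁,φ₁)·Y_{l m}(θ₂,φ₂) over m ∈ [−4, 4]; prefactor 4π/(2·4+1) = 1.396263:
  m=-4: (-0.009750, 0.009054) × (0.009308, -0.036644) = (0.000241, 0.000442)  (running Σ = (0.000241, 0.000442))
  m=-3: (-0.018262, 0.080113) × (-0.139252, -0.091087) = (0.009840, -0.009492)  (running Σ = (0.010081, -0.009051))
  m=-2: (0.101475, 0.258416) × (-0.305179, 0.237351) = (-0.092304, -0.054778)  (running Σ = (-0.082222, -0.063829))
  m=-1: (0.412343, 0.281076) × (0.136439, 0.397671) = (-0.055516, 0.202327)  (running Σ = (-0.137738, 0.138498))
  m=0: (0.223890, -0.000000) × (-0.074209, 0.000000) = (-0.016615, 0.000000)  (running Σ = (-0.154353, 0.138498))
  m=1: (-0.412343, 0.281076) × (-0.136439, 0.397671) = (-0.055516, -0.202327)  (running Σ = (-0.209869, -0.063829))
  m=2: (0.101475, -0.258416) × (-0.305179, -0.237351) = (-0.092304, 0.054778)  (running Σ = (-0.302172, -0.009051))
  m=3: (0.018262, 0.080113) × (0.139252, -0.091087) = (0.009840, 0.009492)  (running Σ = (-0.292332, 0.000442))
  m=4: (-0.009750, -0.009054) × (0.009308, 0.036644) = (0.000241, -0.000442)  (running Σ = (-0.292091, -0.000000))
Σ over m = (-0.292091, -0.000000); ×(4π/9) → (-0.407836, -0.000000). Real part: -0.407836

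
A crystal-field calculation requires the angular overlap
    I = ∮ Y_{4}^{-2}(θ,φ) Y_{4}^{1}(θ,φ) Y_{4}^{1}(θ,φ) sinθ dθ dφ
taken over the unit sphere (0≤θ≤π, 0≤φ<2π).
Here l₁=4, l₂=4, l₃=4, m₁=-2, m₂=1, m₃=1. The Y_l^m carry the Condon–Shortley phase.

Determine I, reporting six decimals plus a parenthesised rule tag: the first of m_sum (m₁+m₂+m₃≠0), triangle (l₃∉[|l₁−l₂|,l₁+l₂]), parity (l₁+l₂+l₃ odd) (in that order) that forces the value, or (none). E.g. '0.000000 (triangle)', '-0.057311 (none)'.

0.144370 (none)

Checks pass: Σm=0; 12 even; l₃=4∈[0,8].
(2·4+1)(2·4+1)(2·4+1) = 729
Δ: 4! 4! 4! / 13! → 1/450450
sum: t=0:+1/13824 t=1:−1/216 t=2:+1/64 t=3:−1/216 t=4:+1/13824 = 5/768
3j²(4 4 4; 0 0 0) = Δ·Π!·Σ² = 18/1001  (sign +1)
sum: t=2:+1/576 t=3:−1/144 t=4:+1/576 = -1/288
3j²(4 4 4; -2 1 1) = Δ·Π!·Σ² = 20/1001  (sign +1)
combine: 4πI² = 729·18/1001·20/1001 = 262440/1002001
take √, sign +1: I = 0.14436968
No selection rule forces the value: the integral is nonzero (none).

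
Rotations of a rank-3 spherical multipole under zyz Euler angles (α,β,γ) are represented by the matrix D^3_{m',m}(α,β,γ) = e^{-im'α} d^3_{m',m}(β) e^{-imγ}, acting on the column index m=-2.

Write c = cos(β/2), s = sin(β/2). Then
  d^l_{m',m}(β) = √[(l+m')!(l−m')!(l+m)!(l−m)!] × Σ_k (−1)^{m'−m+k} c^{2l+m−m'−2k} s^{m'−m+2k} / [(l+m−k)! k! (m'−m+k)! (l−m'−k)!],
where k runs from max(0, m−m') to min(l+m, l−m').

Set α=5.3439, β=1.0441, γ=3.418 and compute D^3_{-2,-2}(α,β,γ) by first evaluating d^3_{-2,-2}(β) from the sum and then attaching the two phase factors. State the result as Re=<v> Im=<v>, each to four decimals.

First d^3_{-2,-2}(β=1.0441), then the phase factors e^{-i(-2)α} and e^{-i(-2)γ}:
With c≡cos(β/2)=0.866799 and s≡sin(β/2)=0.498658, N=[1·120·1·120]^{1/2}=120.000000
Admissible k: 0..1 (factorial args all ≥0)
  k=0: (−1)^0·120.0000/(120)·0.8668^6·0.4987^0 = +0.424140
  k=1: (−1)^1·120.0000/(24)·0.8668^4·0.4987^2 = -0.701857
d^3_{-2,-2}(1.0441) = +0.424140 -0.701857 = -0.277717
Attach z-rotation phases: D = e^{-i(-2)(5.3439)}·(-0.277717)·e^{-i(-2)(3.4180)} = -0.067373+0.269421i

Re=-0.0674 Im=0.2694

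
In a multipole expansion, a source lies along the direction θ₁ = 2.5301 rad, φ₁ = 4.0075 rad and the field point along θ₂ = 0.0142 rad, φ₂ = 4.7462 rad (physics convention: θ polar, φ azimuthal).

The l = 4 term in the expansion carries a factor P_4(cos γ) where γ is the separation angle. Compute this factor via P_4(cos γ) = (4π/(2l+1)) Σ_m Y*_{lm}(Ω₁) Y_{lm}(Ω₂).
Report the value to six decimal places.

-0.193332

Summing Y*_{l m}(θ₁,φ₁)·Y_{l m}(θ₂,φ₂) over m ∈ [−4, 4]; prefactor 4π/(2·4+1) = 1.396263:
  m=-4: (-0.045598-0.015214i) × (+0.000000-0.000000i) = -0.000000-0.000000i  (running Σ = -0.000000-0.000000i)
  m=-3: (-0.165933+0.100340i) × (-0.000000-0.000004i) = +0.000000+0.000001i  (running Σ = +0.000000+0.000001i)
  m=-2: (-0.065276+0.401888i) × (-0.000404+0.000027i) = +0.000015-0.000164i  (running Σ = +0.000016-0.000163i)
  m=-1: (+0.243937+0.286756i) × (+0.000908+0.026843i) = -0.007476+0.006808i  (running Σ = -0.007460+0.006645i)
  m=0: (-0.146131-0.000000i) × (+0.845431+0.000000i) = -0.123544-0.000000i  (running Σ = -0.131004+0.006645i)
  m=1: (-0.243937+0.286756i) × (-0.000908+0.026843i) = -0.007476-0.006808i  (running Σ = -0.138480-0.000163i)
  m=2: (-0.065276-0.401888i) × (-0.000404-0.000027i) = +0.000015+0.000164i  (running Σ = -0.138464+0.000001i)
  m=3: (+0.165933+0.100340i) × (+0.000000-0.000004i) = +0.000000-0.000001i  (running Σ = -0.138464-0.000000i)
  m=4: (-0.045598+0.015214i) × (+0.000000+0.000000i) = -0.000000+0.000000i  (running Σ = -0.138464+0.000000i)
Total Σ_m = -0.138464+0.000000i. Multiply by 1.396263: -0.193332+0.000000i. P_4(cos γ) = -0.193332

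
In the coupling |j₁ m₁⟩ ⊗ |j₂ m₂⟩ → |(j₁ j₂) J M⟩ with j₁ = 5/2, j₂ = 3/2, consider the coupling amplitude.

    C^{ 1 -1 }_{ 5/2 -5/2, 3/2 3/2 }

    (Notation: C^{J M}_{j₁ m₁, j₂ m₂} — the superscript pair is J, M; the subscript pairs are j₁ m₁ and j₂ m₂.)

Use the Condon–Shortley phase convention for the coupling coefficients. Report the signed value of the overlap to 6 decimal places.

j₁+j₂−J=3  J+j₁−j₂=2  J−j₁+j₂=0  j₁+j₂+J+1=6
(j₁±m₁, j₂±m₂, J±M) = (0,5,3,0,0,2)
P² = 72
sum k=3..3:
  [3] −1/12 = -1/12
S = -1/12
C² = P²·S² = 1/2 ; C = -0.707107

−√(1/2) ≈ -0.707107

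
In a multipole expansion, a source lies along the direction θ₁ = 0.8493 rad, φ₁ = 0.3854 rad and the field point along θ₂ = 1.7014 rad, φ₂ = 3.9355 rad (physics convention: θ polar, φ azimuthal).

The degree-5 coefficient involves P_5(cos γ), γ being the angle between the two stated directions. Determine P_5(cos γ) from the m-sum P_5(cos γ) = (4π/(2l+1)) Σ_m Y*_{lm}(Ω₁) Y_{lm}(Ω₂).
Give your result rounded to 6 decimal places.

0.419435

Summing Y*_{l m}(θ₁,φ₁)·Y_{l m}(θ₂,φ₂) over m ∈ [−5, 5]; prefactor 4π/(2·5+1) = 1.142397:
  m=-5: (-0.038618, 0.103791) × (0.300793, -0.327542) = (0.022380, 0.043869)  (running Σ = (0.022380, 0.043869))
  m=-4: (0.008993, 0.307946) × (0.184609, -0.006286) = (0.003596, 0.056793)  (running Σ = (0.025976, 0.100662))
  m=-3: (0.172609, 0.392197) × (-0.207119, -0.196806) = (0.041436, -0.115202)  (running Σ = (0.067412, -0.014540))
  m=-2: (0.139795, 0.135772) × (-0.003504, -0.205902) = (0.027466, -0.029260)  (running Σ = (0.094878, -0.043800))
  m=-1: (-0.247526, -0.100418) × (-0.171109, 0.174046) = (0.059831, -0.025898)  (running Σ = (0.154709, -0.069699))
  m=0: (-0.274075, -0.000000) × (-0.210655, 0.000000) = (0.057735, 0.000000)  (running Σ = (0.212444, -0.069699))
  m=1: (0.247526, -0.100418) × (0.171109, 0.174046) = (0.059831, 0.025898)  (running Σ = (0.272276, -0.043800))
  m=2: (0.139795, -0.135772) × (-0.003504, 0.205902) = (0.027466, 0.029260)  (running Σ = (0.299741, -0.014540))
  m=3: (-0.172609, 0.392197) × (0.207119, -0.196806) = (0.041436, 0.115202)  (running Σ = (0.341177, 0.100662))
  m=4: (0.008993, -0.307946) × (0.184609, 0.006286) = (0.003596, -0.056793)  (running Σ = (0.344773, 0.043869))
  m=5: (0.038618, 0.103791) × (-0.300793, -0.327542) = (0.022380, -0.043869)  (running Σ = (0.367153, 0.000000))
Σ over m = (0.367153, 0.000000); ×(4π/11) → (0.419435, 0.000000). Real part: 0.419435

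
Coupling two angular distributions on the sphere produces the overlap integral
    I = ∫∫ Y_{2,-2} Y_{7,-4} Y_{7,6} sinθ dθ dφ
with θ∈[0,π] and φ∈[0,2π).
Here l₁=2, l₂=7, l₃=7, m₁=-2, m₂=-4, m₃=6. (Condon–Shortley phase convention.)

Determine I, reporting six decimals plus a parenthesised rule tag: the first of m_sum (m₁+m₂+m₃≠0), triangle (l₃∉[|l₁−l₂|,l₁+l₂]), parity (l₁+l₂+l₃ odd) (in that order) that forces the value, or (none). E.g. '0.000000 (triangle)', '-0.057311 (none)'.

Rules hold: Σm=0, L=16 even, 5≤7≤9.
N = 5·15·15 = 1125
Δ = 2!·2!·12!/17! = 1/185640
Racah Σ t=0..2: t=0:+1/2419200 t=1:−1/518400 t=2:+1/2419200 = -1/907200
⇒ 3j(2 7 7; 0 0 0)² = 56/3315, sgn +1
Racah Σ t=2..2: t=2:+1/159667200 = 1/159667200
⇒ 3j(2 7 7; -2 -4 6)² = 9/1190, sgn -1
4πI² = N·(3j₀)²·(3jₘ)² = 540/3757
I = -1·√(0.143732/4π) = -0.10694768
No selection rule forces the value: the integral is nonzero (none).

-0.106948 (none)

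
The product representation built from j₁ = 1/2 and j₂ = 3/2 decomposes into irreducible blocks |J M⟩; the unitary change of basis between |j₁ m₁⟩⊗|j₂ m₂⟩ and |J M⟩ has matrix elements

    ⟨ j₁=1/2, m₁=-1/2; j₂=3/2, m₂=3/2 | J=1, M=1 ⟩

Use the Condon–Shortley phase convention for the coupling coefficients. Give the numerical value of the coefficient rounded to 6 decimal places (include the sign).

-0.866025  (= −√(3/4))

√[3·1!0!2!/4! · 0!1!3!0!2!0!] = √(3)
  +(−1)^1/∏(1,0,0,2,0,0)! = -1/2  (running -1/2)
⟨..|..⟩ = √(3)·(-1/2) = -0.866025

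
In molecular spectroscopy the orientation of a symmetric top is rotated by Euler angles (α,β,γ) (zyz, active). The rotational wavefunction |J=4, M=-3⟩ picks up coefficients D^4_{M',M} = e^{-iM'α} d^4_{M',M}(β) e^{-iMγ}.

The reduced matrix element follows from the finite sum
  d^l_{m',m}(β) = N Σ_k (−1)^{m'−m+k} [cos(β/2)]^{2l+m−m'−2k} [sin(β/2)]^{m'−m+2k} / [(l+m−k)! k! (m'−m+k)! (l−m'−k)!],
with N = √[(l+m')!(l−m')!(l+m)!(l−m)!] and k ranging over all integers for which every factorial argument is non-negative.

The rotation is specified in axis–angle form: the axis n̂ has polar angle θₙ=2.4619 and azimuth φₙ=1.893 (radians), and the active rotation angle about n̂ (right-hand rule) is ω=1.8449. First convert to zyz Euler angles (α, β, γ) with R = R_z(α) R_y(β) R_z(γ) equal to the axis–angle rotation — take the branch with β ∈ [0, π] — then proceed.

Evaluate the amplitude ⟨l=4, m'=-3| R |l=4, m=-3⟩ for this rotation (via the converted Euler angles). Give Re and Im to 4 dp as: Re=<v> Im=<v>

Re=-0.0333 Im=-0.4223

Axis–angle → zyz. n̂ = (sinθₙcosφₙ, sinθₙsinφₙ, cosθₙ) = (-0.199036, +0.596209, -0.777766), ω = 1.8449.
R = I cosω + sinω [n̂]ₓ + (1−cosω) n̂n̂ᵀ gives
  R = [-0.220345, +0.597942, +0.770658; -0.899519, +0.180999, -0.397624; -0.377244, -0.780836, +0.497978]
β = atan2(√(R₁₃²+R₂₃²), R₃₃) = 1.049531; α = atan2(R₂₃, R₁₃) mod 2π = 5.806856; γ = atan2(R₃₂, −R₃₁) mod 2π = 5.162449
Split into d^4_{-3,-3}(β=1.0495) × two z-phases.
With c≡cos(β/2)=0.865441 and s≡sin(β/2)=0.501010, N=[1·5040·1·5040]^{1/2}=5040.000000
Admissible k: 0..1 (factorial args all ≥0)
  k=0: (−1)^0·5040.0000/(5040)·0.8654^8·0.5010^0 = +0.314704
  k=1: (−1)^1·5040.0000/(720)·0.8654^6·0.5010^2 = -0.738273
d^4_{-3,-3}(1.0495) = +0.314704 -0.738273 = -0.423570
Attach z-rotation phases: D = e^{-i(-3)(5.8069)}·(-0.423570)·e^{-i(-3)(5.1624)} = -0.033346-0.422255i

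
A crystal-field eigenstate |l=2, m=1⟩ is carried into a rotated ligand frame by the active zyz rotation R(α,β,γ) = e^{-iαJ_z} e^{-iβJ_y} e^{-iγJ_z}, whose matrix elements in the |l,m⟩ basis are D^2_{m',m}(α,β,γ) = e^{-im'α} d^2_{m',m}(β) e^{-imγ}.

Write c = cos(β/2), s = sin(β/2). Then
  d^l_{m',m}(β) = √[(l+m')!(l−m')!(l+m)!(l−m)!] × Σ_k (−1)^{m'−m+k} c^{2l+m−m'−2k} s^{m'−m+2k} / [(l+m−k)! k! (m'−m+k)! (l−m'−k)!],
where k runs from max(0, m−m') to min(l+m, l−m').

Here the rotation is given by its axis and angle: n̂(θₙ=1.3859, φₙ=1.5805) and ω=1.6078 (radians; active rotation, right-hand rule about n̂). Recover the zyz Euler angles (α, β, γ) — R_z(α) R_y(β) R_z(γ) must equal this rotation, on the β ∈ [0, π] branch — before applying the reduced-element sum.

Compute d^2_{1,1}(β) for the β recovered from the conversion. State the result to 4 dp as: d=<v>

d=-0.5010

Axis–angle → zyz. n̂ = (sinθₙcosφₙ, sinθₙsinφₙ, cosθₙ) = (-0.009538, +0.982909, +0.183845), ω = 1.6078.
R = I cosω + sinω [n̂]ₓ + (1−cosω) n̂n̂ᵀ gives
  R = [-0.036901, -0.193441, +0.980418; +0.173997, +0.964856, +0.196919; -0.984055, +0.177856, -0.001946]
β = atan2(√(R₁₃²+R₂₃²), R₃₃) = 1.572742; α = atan2(R₂₃, R₁₃) mod 2π = 0.198215; γ = atan2(R₃₂, −R₃₁) mod 2π = 0.178808
d^2_{1,1}(β=1.5727) via the finite sum:
Half-angle: c=0.706418, s=0.707794. N=√(6·1·6·1)=6.000000
k∈{0,1} keeps every argument non-negative
  k=0: (−1)^0·6.0000/(6)·0.7064^4·0.7078^0 = +0.249028
  k=1: (−1)^1·6.0000/(2)·0.7064^2·0.7078^2 = -0.749997
d^2_{1,1}(1.5727) = +0.249028 -0.749997 = -0.500969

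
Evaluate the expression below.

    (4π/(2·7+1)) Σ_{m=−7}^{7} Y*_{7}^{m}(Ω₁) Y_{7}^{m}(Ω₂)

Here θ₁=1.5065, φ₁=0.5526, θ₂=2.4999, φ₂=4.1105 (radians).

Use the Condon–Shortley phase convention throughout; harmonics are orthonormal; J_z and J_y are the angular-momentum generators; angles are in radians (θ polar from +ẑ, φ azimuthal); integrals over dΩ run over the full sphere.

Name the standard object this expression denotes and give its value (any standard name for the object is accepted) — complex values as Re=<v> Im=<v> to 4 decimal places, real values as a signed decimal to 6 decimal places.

Legendre polynomial (addition theorem), -0.323051

This sum is the spherical-harmonic addition theorem: it equals the Legendre polynomial P_l(cos γ) of the angle γ between the two directions.
Expand P_7 via completeness: Σ_{m} conj(Y_{7,m}) at Ω₁ times Y_{7,m} at Ω₂ —
  m=-7: Y*=-0.368373-0.327420i  Y=-0.012084+0.006588i  product +0.006609+0.001530i
  m=-6: Y*=-0.116938-0.020556i  Y=-0.061457-0.031198i  product +0.006545+0.004912i
  m=-5: Y*=+0.319327-0.127023i  Y=-0.027273-0.205181i  product -0.034772-0.062055i
  m=-4: Y*=+0.082238-0.110546i  Y=+0.299316-0.270047i  product -0.005237-0.055296i
  m=-3: Y*=-0.026082+0.299021i  Y=+0.450758+0.107861i  product -0.044009+0.131973i
  m=-2: Y*=+0.065389+0.130144i  Y=+0.053172+0.138312i  product -0.014524+0.015964i
  m=-1: Y*=-0.241493-0.148926i  Y=+0.191396-0.278631i  product -0.087716+0.038784i
  m=+0: Y*=-0.147905-0.000000i  Y=+0.266424+0.000000i  product -0.039406-0.000000i
  m=+1: Y*=+0.241493-0.148926i  Y=-0.191396-0.278631i  product -0.087716-0.038784i
  m=+2: Y*=+0.065389-0.130144i  Y=+0.053172-0.138312i  product -0.014524-0.015964i
  m=+3: Y*=+0.026082+0.299021i  Y=-0.450758+0.107861i  product -0.044009-0.131973i
  m=+4: Y*=+0.082238+0.110546i  Y=+0.299316+0.270047i  product -0.005237+0.055296i
  m=+5: Y*=-0.319327-0.127023i  Y=+0.027273-0.205181i  product -0.034772+0.062055i
  m=+6: Y*=-0.116938+0.020556i  Y=-0.061457+0.031198i  product +0.006545-0.004912i
  m=+7: Y*=+0.368373-0.327420i  Y=+0.012084+0.006588i  product +0.006609-0.001530i
Accumulated sum -0.385614-0.000000i; after 4π/(2l+1) scaling, -0.323051-0.000000i ⇒ P_7 = -0.323051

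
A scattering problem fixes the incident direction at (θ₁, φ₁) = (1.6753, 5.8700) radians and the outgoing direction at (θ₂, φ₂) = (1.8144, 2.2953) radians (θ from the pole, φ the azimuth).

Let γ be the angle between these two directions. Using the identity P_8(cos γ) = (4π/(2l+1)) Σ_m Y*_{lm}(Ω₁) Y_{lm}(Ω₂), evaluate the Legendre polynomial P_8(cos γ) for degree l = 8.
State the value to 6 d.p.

-0.275180

Term-by-term m-sum for l=8 (normalisation 4π/17 = 0.739198):
  term(m=-8) = (-0.189718, -0.063559)   from Y*(Ω₁)=(-0.486747, 0.080495), Y(Ω₂)=(0.358371, 0.189844)
  term(m=-7) = (0.082949, -0.009148)   from Y*(Ω₁)=(0.200586, 0.051068), Y(Ω₂)=(0.377458, -0.141704)
  term(m=-6) = (-0.010449, 0.006306)   from Y*(Ω₁)=(0.240331, 0.187479), Y(Ω₂)=(-0.014306, 0.037397)
  term(m=-5) = (0.047118, -0.069655)   from Y*(Ω₁)=(-0.111246, -0.206014), Y(Ω₂)=(0.166155, 0.318434)
  term(m=-4) = (0.003390, -0.020789)   from Y*(Ω₁)=(-0.019635, -0.239076), Y(Ω₂)=(0.085218, 0.021178)
  term(m=-3) = (-0.020399, -0.073286)   from Y*(Ω₁)=(-0.079336, 0.230688), Y(Ω₂)=(-0.256890, 0.176773)
  term(m=-2) = (-0.019157, -0.022534)   from Y*(Ω₁)=(-0.142164, 0.154318), Y(Ω₂)=(-0.017125, 0.139919)
  term(m=-1) = (-0.064233, -0.029700)   from Y*(Ω₁)=(0.226579, -0.099338), Y(Ω₂)=(-0.189580, -0.214198)
  term(m=+0) = (-0.031270, 0.000000)   from Y*(Ω₁)=(0.200769, -0.000000), Y(Ω₂)=(-0.155749, 0.000000)
  term(m=+1) = (-0.064233, 0.029700)   from Y*(Ω₁)=(-0.226579, -0.099338), Y(Ω₂)=(0.189580, -0.214198)
  term(m=+2) = (-0.019157, 0.022534)   from Y*(Ω₁)=(-0.142164, -0.154318), Y(Ω₂)=(-0.017125, -0.139919)
  term(m=+3) = (-0.020399, 0.073286)   from Y*(Ω₁)=(0.079336, 0.230688), Y(Ω₂)=(0.256890, 0.176773)
  term(m=+4) = (0.003390, 0.020789)   from Y*(Ω₁)=(-0.019635, 0.239076), Y(Ω₂)=(0.085218, -0.021178)
  term(m=+5) = (0.047118, 0.069655)   from Y*(Ω₁)=(0.111246, -0.206014), Y(Ω₂)=(-0.166155, 0.318434)
  term(m=+6) = (-0.010449, -0.006306)   from Y*(Ω₁)=(0.240331, -0.187479), Y(Ω₂)=(-0.014306, -0.037397)
  term(m=+7) = (0.082949, 0.009148)   from Y*(Ω₁)=(-0.200586, 0.051068), Y(Ω₂)=(-0.377458, -0.141704)
  term(m=+8) = (-0.189718, 0.063559)   from Y*(Ω₁)=(-0.486747, -0.080495), Y(Ω₂)=(0.358371, -0.189844)
Total Σ_m = (-0.372268, 0.000000). Multiply by 0.739198: (-0.275180, 0.000000). P_8(cos γ) = -0.275180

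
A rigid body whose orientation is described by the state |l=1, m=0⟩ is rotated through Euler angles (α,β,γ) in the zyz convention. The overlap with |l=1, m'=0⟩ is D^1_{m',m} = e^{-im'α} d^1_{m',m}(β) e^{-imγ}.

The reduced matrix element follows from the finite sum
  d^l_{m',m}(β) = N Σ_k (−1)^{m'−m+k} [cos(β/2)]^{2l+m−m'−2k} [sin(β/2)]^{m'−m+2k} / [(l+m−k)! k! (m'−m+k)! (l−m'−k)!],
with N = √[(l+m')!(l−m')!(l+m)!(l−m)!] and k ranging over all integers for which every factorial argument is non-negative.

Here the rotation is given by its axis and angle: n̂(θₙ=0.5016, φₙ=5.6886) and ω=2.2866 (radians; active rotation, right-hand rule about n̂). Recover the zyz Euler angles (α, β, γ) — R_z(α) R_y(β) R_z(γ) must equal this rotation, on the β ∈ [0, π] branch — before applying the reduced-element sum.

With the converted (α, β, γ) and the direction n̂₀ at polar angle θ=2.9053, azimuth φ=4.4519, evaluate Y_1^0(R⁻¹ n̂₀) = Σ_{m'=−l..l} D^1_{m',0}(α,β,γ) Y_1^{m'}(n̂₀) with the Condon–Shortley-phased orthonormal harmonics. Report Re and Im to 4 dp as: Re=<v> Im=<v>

Re=-0.2277 Im=0.0000

Axis–angle → zyz. n̂ = (sinθₙcosφₙ, sinθₙsinφₙ, cosθₙ) = (+0.398310, -0.269344, +0.876814), ω = 2.2866.
R = I cosω + sinω [n̂]ₓ + (1−cosω) n̂n̂ᵀ gives
  R = [-0.393463, -0.839298, +0.375188; +0.483931, -0.536072, -0.691692; +0.781663, -0.090590, +0.617087]
β = atan2(√(R₁₃²+R₂₃²), R₃₃) = 0.905761; α = atan2(R₂₃, R₁₃) mod 2π = 5.209394; γ = atan2(R₃₂, −R₃₁) mod 2π = 3.256972
Need the full column D^1_{m',0} for m'=−1..1 at α=5.2094, β=0.9058, γ=3.2570.
cos(β/2)=0.899190, sin(β/2)=0.437558
d^1_{-1,0}: single k=1 term ⇒ +0.556419;  D = +0.265298-0.489100i
d^1_{0,0}: k∈[0..1] ⇒ +0.808543 -0.191457 = +0.617087;  D = +0.617087+0.000000i
d^1_{1,0}: single k=0 term ⇒ -0.556419;  D = -0.265298-0.489100i
Y_1^{m'}(θ=2.9053,φ=4.4519) and Σ D·Y over m':
  (+0.2653-0.4891i)·(-0.0208+0.0782i)  (+0.6171+0.0000i)·(-0.4750+0.0000i)  (-0.2653-0.4891i)·(+0.0208+0.0782i)
Y_1^0(R⁻¹ n̂) = -0.227737+0.000000i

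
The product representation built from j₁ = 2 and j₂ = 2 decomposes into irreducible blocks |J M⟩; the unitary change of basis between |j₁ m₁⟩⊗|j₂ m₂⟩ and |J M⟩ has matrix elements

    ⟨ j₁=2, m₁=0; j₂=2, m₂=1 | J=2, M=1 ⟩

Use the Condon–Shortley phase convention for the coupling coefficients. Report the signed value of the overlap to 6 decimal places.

triangle: 2!×2!×2!/7! = 8/5040
(j±m)!: 2!×2!×3!×1!×3!×1! = 144
prefactor² = (2J+1)×Δ×N² = 8/7
  k=1: −1/(1!×1!×1!×2!×1!×0!) = -1/2
  k=2: +1/(2!×0!×0!×1!×2!×1!) = 1/4
Σ = -1/4  ⇒  CG² = 8/7×(-1/4)² = 1/14
CG = −√(1/14) = -0.267261

−√(1/14) = -0.267261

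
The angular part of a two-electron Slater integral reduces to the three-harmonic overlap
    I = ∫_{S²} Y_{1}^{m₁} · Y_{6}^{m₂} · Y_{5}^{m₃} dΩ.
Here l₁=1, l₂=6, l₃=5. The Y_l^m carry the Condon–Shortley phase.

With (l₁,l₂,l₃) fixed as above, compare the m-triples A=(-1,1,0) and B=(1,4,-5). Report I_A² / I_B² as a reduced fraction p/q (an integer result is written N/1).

Shared (l₁,l₂,l₃)=(1,6,5): N and (l;000)² cancel in I_A²/I_B².
A: Δ = 2!·0!·10!/13! = 1/858; Racah Σ t=2..2: t=2:+1/28800 = 1/28800; ⇒ 3j(1 6 5; -1 1 0)² = 7/286, sgn -1
B: Δ = 2!·0!·10!/13! = 1/858; Racah Σ t=0..0: t=0:+1/7257600 = 1/7257600; ⇒ 3j(1 6 5; 1 4 -5)² = 1/858, sgn +1
I_A²/I_B² = (7/286)/(1/858) = 21/1

21/1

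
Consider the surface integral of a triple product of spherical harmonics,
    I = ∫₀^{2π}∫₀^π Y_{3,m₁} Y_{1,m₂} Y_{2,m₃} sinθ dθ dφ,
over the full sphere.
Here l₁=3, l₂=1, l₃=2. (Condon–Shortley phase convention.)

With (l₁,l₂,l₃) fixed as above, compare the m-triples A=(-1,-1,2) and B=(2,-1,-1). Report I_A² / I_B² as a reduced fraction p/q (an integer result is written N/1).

1/10

Shared (l₁,l₂,l₃)=(3,1,2): N and (l;000)² cancel in I_A²/I_B².
A: Δ = 2!·4!·0!/7! = 1/105; Racah Σ t=0..0: t=0:+1/48 = 1/48; ⇒ 3j(3 1 2; -1 -1 2)² = 1/105, sgn +1
B: Δ = 2!·4!·0!/7! = 1/105; Racah Σ t=0..0: t=0:+1/12 = 1/12; ⇒ 3j(3 1 2; 2 -1 -1)² = 2/21, sgn -1
I_A²/I_B² = (1/105)/(2/21) = 1/10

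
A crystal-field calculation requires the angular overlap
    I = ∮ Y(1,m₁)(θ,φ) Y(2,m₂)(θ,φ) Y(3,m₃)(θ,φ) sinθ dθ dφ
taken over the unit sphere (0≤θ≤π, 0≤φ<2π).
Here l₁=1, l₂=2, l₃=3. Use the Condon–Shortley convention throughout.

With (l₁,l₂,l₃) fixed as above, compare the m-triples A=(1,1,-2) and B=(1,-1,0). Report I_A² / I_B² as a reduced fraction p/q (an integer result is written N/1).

10/3

Shared (l₁,l₂,l₃)=(1,2,3): N and (l;000)² cancel in I_A²/I_B².
A: Δ = 0!·2!·4!/7! = 1/105; Racah Σ t=0..0: t=0:+1/12 = 1/12; ⇒ 3j(1 2 3; 1 1 -2)² = 2/21, sgn -1
B: Δ = 0!·2!·4!/7! = 1/105; Racah Σ t=0..0: t=0:+1/12 = 1/12; ⇒ 3j(1 2 3; 1 -1 0)² = 1/35, sgn -1
I_A²/I_B² = (2/21)/(1/35) = 10/3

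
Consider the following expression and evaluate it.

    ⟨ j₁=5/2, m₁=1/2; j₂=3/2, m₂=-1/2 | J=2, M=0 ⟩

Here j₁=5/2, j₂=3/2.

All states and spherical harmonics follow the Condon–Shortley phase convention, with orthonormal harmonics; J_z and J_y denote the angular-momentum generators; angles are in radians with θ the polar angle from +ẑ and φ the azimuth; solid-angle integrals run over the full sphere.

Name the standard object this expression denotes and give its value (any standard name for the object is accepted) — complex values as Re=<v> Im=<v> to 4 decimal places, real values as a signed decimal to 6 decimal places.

This is a Clebsch–Gordan (vector-coupling) coefficient.
j₁+j₂−J=2  J+j₁−j₂=3  J−j₁+j₂=1  j₁+j₂+J+1=7
(j₁±m₁, j₂±m₂, J±M) = (3,2,1,2,2,2)
P² = 8/7
sum k=0..1:
  [0] +1/4 = 1/4
  [1] −1/2 = -1/2
S = -1/4
C² = P²·S² = 1/14 ; C = -0.267261

Clebsch–Gordan coefficient, −√(1/14) ≈ -0.267261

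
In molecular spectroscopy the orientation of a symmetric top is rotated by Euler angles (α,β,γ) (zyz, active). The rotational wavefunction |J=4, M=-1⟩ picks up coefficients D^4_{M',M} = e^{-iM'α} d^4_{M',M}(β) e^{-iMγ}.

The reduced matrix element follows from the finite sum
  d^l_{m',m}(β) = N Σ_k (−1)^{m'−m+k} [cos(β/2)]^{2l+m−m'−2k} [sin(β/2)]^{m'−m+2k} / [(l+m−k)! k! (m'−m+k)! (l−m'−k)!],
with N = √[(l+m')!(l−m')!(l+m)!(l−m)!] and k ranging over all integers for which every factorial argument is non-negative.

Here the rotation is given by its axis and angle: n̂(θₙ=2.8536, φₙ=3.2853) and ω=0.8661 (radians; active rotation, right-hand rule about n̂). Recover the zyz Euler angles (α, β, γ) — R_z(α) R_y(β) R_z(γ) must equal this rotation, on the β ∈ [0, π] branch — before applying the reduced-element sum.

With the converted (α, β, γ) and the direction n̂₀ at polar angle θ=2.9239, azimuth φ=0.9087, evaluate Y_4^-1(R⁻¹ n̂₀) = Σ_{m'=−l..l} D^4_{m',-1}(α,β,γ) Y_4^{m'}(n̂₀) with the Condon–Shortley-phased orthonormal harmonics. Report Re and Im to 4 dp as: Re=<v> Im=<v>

Axis–angle → zyz. n̂ = (sinθₙcosφₙ, sinθₙsinφₙ, cosθₙ) = (-0.281100, -0.040677, -0.958816), ω = 0.8661.
R = I cosω + sinω [n̂]ₓ + (1−cosω) n̂n̂ᵀ gives
  R = [+0.675632, +0.734461, +0.063938; -0.726407, +0.648385, +0.227881; +0.125913, -0.200408, +0.971588]
β = atan2(√(R₁₃²+R₂₃²), R₃₃) = 0.238948; α = atan2(R₂₃, R₁₃) mod 2π = 1.297254; γ = atan2(R₃₂, −R₃₁) mod 2π = 4.151432
Need the full column D^4_{m',-1} for m'=−4..4 at α=1.2973, β=0.2389, γ=4.1514.
cos(β/2)=0.992871, sin(β/2)=0.119190
d^4_{-4,-1}: single k=3 term ⇒ +0.012226;  D = -0.012182+0.001030i
d^4_{-3,-1}: k∈[2..3] ⇒ +0.108021 -0.002594 = +0.105426;  D = -0.019829+0.103545i
d^4_{-2,-1}: k∈[1..3] ⇒ +0.480980 -0.034657 +0.000333 = +0.446656;  D = +0.399679+0.199394i
d^4_{-1,-1}: k∈[0..3] ⇒ +0.944375 -0.204140 +0.005884 -0.000028 = +0.746090;  D = +0.501036-0.552823i
d^4_{0,-1}: k∈[0..3] ⇒ -0.506997 +0.043838 -0.000632 +0.000002 = -0.463790;  D = +0.246735+0.392712i
d^4_{1,-1}: k∈[0..3] ⇒ +0.136093 -0.005884 +0.000042 -0.000000 = +0.130252;  D = -0.124909+0.036923i
d^4_{2,-1}: k∈[0..2] ⇒ -0.023105 +0.000499 -0.000001 = -0.022607;  D = -0.000314-0.022604i
d^4_{3,-1}: k∈[0..1] ⇒ +0.002594 -0.000022 = +0.002572;  D = +0.002486+0.000660i
d^4_{4,-1}: single k=0 term ⇒ -0.000176;  D = -0.000090+0.000152i
Y_4^{m'}(θ=2.9239,φ=0.9087) and Σ D·Y over m':
  (-0.0122+0.0010i)·(-0.0008+0.0005i)  (-0.0198+0.1035i)·(+0.0113+0.0050i)  (+0.3997+0.1994i)·(-0.0216-0.0859i)  (+0.5010-0.5528i)·(-0.2253+0.2890i)  (+0.2467+0.3927i)·(+0.6570+0.0000i)  (-0.1249+0.0369i)·(+0.2253+0.2890i)  (-0.0003-0.0226i)·(-0.0216+0.0859i)  (+0.0025+0.0007i)·(-0.0113+0.0050i)  (-0.0001+0.0002i)·(-0.0008-0.0005i)
Y_4^-1(R⁻¹ n̂) = +0.179856+0.462492i

Re=0.1799 Im=0.4625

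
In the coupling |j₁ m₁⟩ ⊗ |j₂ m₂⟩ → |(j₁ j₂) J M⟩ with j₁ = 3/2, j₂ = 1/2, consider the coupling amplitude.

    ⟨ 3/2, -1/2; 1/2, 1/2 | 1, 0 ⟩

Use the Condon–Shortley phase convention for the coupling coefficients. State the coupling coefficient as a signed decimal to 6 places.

√[3·1!2!0!/4! · 1!2!1!0!1!1!] = √(1/2)
  +(−1)^1/∏(1,0,1,0,1,0)! = -1  (running -1)
⟨..|..⟩ = √(1/2)·(-1) = -0.707107

−√(1/2) ≈ -0.707107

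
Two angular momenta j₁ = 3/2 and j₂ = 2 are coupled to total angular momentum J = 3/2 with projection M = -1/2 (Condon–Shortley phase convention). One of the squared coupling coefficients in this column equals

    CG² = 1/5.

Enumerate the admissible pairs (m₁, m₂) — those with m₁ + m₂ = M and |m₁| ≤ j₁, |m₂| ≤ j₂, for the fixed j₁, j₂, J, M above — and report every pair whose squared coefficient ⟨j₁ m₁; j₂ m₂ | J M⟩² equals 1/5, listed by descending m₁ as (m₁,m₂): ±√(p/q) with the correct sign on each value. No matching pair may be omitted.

Admissible pairs with m₁+m₂ = M = -1/2: (-3/2,1), (-1/2,0), (1/2,-1), (3/2,-2)
  (m₁,m₂)=(3/2,-2): CG² = 2/5, CG = +√(2/5)
  (m₁,m₂)=(1/2,-1): CG² = 0/1, CG = 0
  (m₁,m₂)=(-1/2,0): CG² = 1/5, CG = −√(1/5)   ← matches the target
  (m₁,m₂)=(-3/2,1): CG² = 2/5, CG = +√(2/5)
Pairs with CG² = 1/5: (-1/2,0): −√(1/5)

(-1/2,0): −√(1/5)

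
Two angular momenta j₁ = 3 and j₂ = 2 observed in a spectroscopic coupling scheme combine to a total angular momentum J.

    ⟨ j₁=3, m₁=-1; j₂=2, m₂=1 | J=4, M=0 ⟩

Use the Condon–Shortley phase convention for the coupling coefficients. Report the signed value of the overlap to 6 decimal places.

−√(5/14) = -0.597614

√[9·1!5!3!/10! · 2!4!3!1!4!4!] = √(10368/35)
  +(−1)^0/∏(0,1,4,3,1,0)! = 1/144  (running 1/144)
  +(−1)^1/∏(1,0,3,2,2,1)! = -1/24  (running -5/144)
⟨..|..⟩ = √(10368/35)·(-5/144) = -0.597614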